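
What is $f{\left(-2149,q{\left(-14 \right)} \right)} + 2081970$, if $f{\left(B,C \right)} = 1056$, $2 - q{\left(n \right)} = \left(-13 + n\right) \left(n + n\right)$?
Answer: $2083026$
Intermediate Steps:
$q{\left(n \right)} = 2 - 2 n \left(-13 + n\right)$ ($q{\left(n \right)} = 2 - \left(-13 + n\right) \left(n + n\right) = 2 - \left(-13 + n\right) 2 n = 2 - 2 n \left(-13 + n\right)$)
$f{\left(-2149,q{\left(-14 \right)} \right)} + 2081970 = 1056 + 2081970 = 2083026$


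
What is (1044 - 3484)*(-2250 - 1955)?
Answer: 10260200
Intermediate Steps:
(1044 - 3484)*(-2250 - 1955) = -2440*(-4205) = 10260200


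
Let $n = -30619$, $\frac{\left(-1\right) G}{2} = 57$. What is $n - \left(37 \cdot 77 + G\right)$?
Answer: $-33354$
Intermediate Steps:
$G = -114$ ($G = \left(-2\right) 57 = -114$)
$n - \left(37 \cdot 77 + G\right) = -30619 - \left(37 \cdot 77 - 114\right) = -30619 - \left(2849 - 114\right) = -30619 - 2735 = -33354$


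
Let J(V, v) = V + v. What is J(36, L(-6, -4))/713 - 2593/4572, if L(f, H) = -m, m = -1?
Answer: -1679645/3259836 ≈ -0.51525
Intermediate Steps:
L(f, H) = 1 (L(f, H) = -1*(-1) = 1)
J(36, L(-6, -4))/713 - 2593/4572 = (36 + 1)/713 - 2593/4572 = 37*(1/713) - 2593*1/4572 = 37/713 - 2593/4572 = -1679645/3259836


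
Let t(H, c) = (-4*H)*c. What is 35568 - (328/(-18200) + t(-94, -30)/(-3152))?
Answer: 15939092602/448175 ≈ 35564.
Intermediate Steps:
t(H, c) = -4*H*c
35568 - (328/(-18200) + t(-94, -30)/(-3152)) = 35568 - (328/(-18200) - 4*(-94)*(-30)/(-3152)) = 35568 - (328*(-1/18200) - 11280*(-1/3152)) = 35568 - (-41/2275 + 705/197) = 35568 - 1*1595798/448175 = 35568 - 1595798/448175 = 15939092602/448175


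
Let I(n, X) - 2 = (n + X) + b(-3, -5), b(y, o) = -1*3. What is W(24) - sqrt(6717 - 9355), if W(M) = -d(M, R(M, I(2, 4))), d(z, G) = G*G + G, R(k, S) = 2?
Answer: -6 - I*sqrt(2638) ≈ -6.0 - 51.361*I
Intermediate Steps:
b(y, o) = -3
I(n, X) = -1 + X + n (I(n, X) = 2 + ((n + X) - 3) = 2 + ((X + n) - 3) = 2 + (-3 + X + n) = -1 + X + n)
d(z, G) = G + G**2 (d(z, G) = G**2 + G = G + G**2)
W(M) = -6 (W(M) = -2*(1 + 2) = -2*3 = -1*6 = -6)
W(24) - sqrt(6717 - 9355) = -6 - sqrt(6717 - 9355) = -6 - sqrt(-2638) = -6 - I*sqrt(2638)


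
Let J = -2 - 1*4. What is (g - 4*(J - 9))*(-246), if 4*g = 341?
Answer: -71463/2 ≈ -35732.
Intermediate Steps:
g = 341/4 (g = (1/4)*341 = 341/4 ≈ 85.250)
J = -6 (J = -2 - 4 = -6)
(g - 4*(J - 9))*(-246) = (341/4 - 4*(-6 - 9))*(-246) = (341/4 - 4*(-15))*(-246) = (341/4 + 60)*(-246) = (581/4)*(-246) = -71463/2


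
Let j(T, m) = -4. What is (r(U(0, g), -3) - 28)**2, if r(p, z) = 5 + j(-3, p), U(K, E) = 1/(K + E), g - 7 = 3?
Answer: 729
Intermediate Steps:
g = 10 (g = 7 + 3 = 10)
U(K, E) = 1/(E + K)
r(p, z) = 1 (r(p, z) = 5 - 4 = 1)
(r(U(0, g), -3) - 28)**2 = (1 - 28)**2 = (-27)**2 = 729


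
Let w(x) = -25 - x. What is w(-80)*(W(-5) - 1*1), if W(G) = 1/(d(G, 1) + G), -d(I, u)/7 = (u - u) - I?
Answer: -451/8 ≈ -56.375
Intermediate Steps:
d(I, u) = 7*I (d(I, u) = -7*((u - u) - I) = -7*(0 - I) = -(-7)*I = 7*I)
W(G) = 1/(8*G) (W(G) = 1/(7*G + G) = 1/(8*G))
w(-80)*(W(-5) - 1*1) = (-25 - 1*(-80))*((⅛)/(-5) - 1*1) = (-25 + 80)*((⅛)*(-⅕) - 1) = 55*(-1/40 - 1) = 55*(-41/40) = -451/8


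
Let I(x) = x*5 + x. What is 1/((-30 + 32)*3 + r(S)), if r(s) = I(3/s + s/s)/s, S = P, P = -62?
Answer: 1922/11355 ≈ 0.16926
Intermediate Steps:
S = -62
I(x) = 6*x (I(x) = 5*x + x = 6*x)
r(s) = (6 + 18/s)/s (r(s) = (6*(3/s + s/s))/s = (6*(3/s + 1))/s = (6*(1 + 3/s))/s = (6 + 18/s)/s)
1/((-30 + 32)*3 + r(S)) = 1/((-30 + 32)*3 + 6*(3 - 62)/(-62)²) = 1/(2*3 + 6*(1/3844)*(-59)) = 1/(6 - 177/1922) = 1/(11355/1922) = 1922/11355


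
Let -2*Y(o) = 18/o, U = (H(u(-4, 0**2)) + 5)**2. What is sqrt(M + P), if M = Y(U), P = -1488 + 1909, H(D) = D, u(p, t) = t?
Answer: 2*sqrt(2629)/5 ≈ 20.510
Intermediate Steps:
P = 421
U = 25 (U = (0**2 + 5)**2 = (0 + 5)**2 = 5**2 = 25)
Y(o) = -9/o
M = -9/25 ≈ -0.36000
sqrt(M + P) = sqrt(-9/25 + 421) = sqrt(10516/25) = 2*sqrt(2629)/5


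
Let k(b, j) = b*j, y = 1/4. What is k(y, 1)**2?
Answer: 1/16 ≈ 0.062500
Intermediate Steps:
y = 1/4 (y = 1*(1/4) = 1/4 ≈ 0.25000)
k(y, 1)**2 = ((1/4)*1)**2 = (1/4)**2 = 1/16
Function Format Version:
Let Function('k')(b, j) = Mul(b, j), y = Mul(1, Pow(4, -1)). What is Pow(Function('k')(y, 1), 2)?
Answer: Rational(1, 16) ≈ 0.062500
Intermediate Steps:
y = Rational(1, 4) (y = Mul(1, Rational(1, 4)) = Rational(1, 4) ≈ 0.25000)
Pow(Function('k')(y, 1), 2) = Pow(Mul(Rational(1, 4), 1), 2) = Pow(Rational(1, 4), 2) = Rational(1, 16)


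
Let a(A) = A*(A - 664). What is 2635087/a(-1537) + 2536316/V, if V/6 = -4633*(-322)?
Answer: 8041686258316/7570130059443 ≈ 1.0623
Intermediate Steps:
V = 8950956 (V = 6*(-4633*(-322)) = 6*1491826 = 8950956)
a(A) = A*(-664 + A)
2635087/a(-1537) + 2536316/V = 2635087/((-1537*(-664 - 1537))) + 2536316/8950956 = 2635087/((-1537*(-2201))) + 2536316*(1/8950956) = 2635087/3382937 + 634079/2237739 = 8041686258316/7570130059443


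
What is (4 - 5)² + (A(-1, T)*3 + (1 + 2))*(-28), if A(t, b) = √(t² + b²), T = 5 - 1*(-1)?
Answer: -83 - 84*√37 ≈ -593.95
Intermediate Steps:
T = 6 (T = 5 + 1 = 6)
A(t, b) = √(b² + t²)
(4 - 5)² + (A(-1, T)*3 + (1 + 2))*(-28) = (4 - 5)² + (√(6² + (-1)²)*3 + (1 + 2))*(-28) = (-1)² + (√(36 + 1)*3 + 3)*(-28) = 1 + (√37*3 + 3)*(-28) = 1 + (3*√37 + 3)*(-28) = 1 + (3 + 3*√37)*(-28) = 1 + (-84 - 84*√37) = -83 - 84*√37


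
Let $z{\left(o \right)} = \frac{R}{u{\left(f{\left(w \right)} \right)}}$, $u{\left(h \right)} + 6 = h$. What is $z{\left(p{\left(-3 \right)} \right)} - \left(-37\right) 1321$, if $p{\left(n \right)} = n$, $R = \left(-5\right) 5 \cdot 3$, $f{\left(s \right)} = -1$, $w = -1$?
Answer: $\frac{342214}{7} \approx 48888.0$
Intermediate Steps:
$u{\left(h \right)} = -6 + h$
$R = -75$ ($R = \left(-25\right) 3 = -75$)
$z{\left(o \right)} = \frac{75}{7}$ ($z{\left(o \right)} = - \frac{75}{-6 - 1} = - \frac{75}{-7} = \left(-75\right) \left(- \frac{1}{7}\right) = \frac{75}{7}$)
$z{\left(p{\left(-3 \right)} \right)} - \left(-37\right) 1321 = \frac{75}{7} - \left(-37\right) 1321 = \frac{75}{7} - -48877 = \frac{75}{7} + 48877 = \frac{342214}{7}$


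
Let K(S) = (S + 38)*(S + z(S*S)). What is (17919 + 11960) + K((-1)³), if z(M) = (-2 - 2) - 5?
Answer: 29509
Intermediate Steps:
z(M) = -9 (z(M) = -4 - 5 = -9)
K(S) = (-9 + S)*(38 + S) (K(S) = (S + 38)*(S - 9) = (38 + S)*(-9 + S) = (-9 + S)*(38 + S))
(17919 + 11960) + K((-1)³) = (17919 + 11960) + (-342 + ((-1)³)² + 29*(-1)³) = 29879 + (-342 + (-1)² + 29*(-1)) = 29879 + (-342 + 1 - 29) = 29879 - 370 = 29509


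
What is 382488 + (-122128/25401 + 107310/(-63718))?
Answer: 309523335795385/809250459 ≈ 3.8248e+5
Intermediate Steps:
382488 + (-122128/25401 + 107310/(-63718)) = 382488 + (-122128*1/25401 + 107310*(-1/63718)) = 382488 + (-122128/25401 - 53655/31859) = 382488 - 5253766607/809250459 = 309523335795385/809250459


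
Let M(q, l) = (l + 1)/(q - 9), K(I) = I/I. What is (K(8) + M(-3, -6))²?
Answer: 289/144 ≈ 2.0069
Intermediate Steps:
K(I) = 1
M(q, l) = (1 + l)/(-9 + q)
(K(8) + M(-3, -6))² = (1 + (1 - 6)/(-9 - 3))² = (1 - 5/(-12))² = (1 - 1/12*(-5))² = (1 + 5/12)² = (17/12)² = 289/144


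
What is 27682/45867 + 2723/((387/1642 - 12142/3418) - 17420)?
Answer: 334324690151780/747523975565151 ≈ 0.44724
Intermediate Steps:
27682/45867 + 2723/((387/1642 - 12142/3418) - 17420) = 27682*(1/45867) + 2723/((387*(1/1642) - 12142*1/3418) - 17420) = 27682/45867 + 2723/((387/1642 - 6071/1709) - 17420) = 27682/45867 + 2723/(-9307199/2806178 - 17420) = 27682/45867 + 2723/(-48892927959/2806178) = 27682/45867 + 2723*(-2806178/48892927959) = 27682/45867 - 7641222694/48892927959 = 334324690151780/747523975565151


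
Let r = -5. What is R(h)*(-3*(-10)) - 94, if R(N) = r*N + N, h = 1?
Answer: -214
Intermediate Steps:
R(N) = -4*N (R(N) = -5*N + N = -4*N)
R(h)*(-3*(-10)) - 94 = (-4*1)*(-3*(-10)) - 94 = -4*30 - 94 = -120 - 94 = -214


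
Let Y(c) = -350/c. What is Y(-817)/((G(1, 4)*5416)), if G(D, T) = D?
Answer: 175/2212436 ≈ 7.9098e-5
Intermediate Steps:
Y(-817)/((G(1, 4)*5416)) = (-350/(-817))/((1*5416)) = -350*(-1/817)/5416 = (350/817)*(1/5416) = 175/2212436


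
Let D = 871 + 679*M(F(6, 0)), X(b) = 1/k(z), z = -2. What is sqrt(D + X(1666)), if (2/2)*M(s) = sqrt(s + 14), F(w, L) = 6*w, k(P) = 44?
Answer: sqrt(421575 + 1643180*sqrt(2))/22 ≈ 75.315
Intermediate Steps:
X(b) = 1/44
M(s) = sqrt(14 + s) (M(s) = sqrt(s + 14) = sqrt(14 + s))
D = 871 + 3395*sqrt(2) (D = 871 + 679*sqrt(14 + 6*6) = 871 + 679*sqrt(14 + 36) = 871 + 679*sqrt(50) = 871 + 679*(5*sqrt(2)) = 871 + 3395*sqrt(2) ≈ 5672.3)
sqrt(D + X(1666)) = sqrt((871 + 3395*sqrt(2)) + 1/44) = sqrt(38325/44 + 3395*sqrt(2))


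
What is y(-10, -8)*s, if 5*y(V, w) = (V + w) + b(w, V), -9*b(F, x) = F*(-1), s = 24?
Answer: -272/3 ≈ -90.667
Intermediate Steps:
b(F, x) = F/9 (b(F, x) = -F*(-1)/9 = -(-1)*F/9 = F/9)
y(V, w) = V/5 + 2*w/9 (y(V, w) = ((V + w) + w/9)/5 = (V + 10*w/9)/5 = V/5 + 2*w/9)
y(-10, -8)*s = ((1/5)*(-10) + (2/9)*(-8))*24 = (-2 - 16/9)*24 = -34/9*24 = -272/3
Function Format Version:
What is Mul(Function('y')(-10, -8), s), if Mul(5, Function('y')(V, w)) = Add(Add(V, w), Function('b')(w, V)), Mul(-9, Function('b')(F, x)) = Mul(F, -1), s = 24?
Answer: Rational(-272, 3) ≈ -90.667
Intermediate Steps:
Function('b')(F, x) = Mul(Rational(1, 9), F) (Function('b')(F, x) = Mul(Rational(-1, 9), Mul(F, -1)) = Mul(Rational(-1, 9), Mul(-1, F)) = Mul(Rational(1, 9), F))
Function('y')(V, w) = Add(Mul(Rational(1, 5), V), Mul(Rational(2, 9), w)) (Function('y')(V, w) = Mul(Rational(1, 5), Add(Add(V, w), Mul(Rational(1, 9), w))) = Mul(Rational(1, 5), Add(V, Mul(Rational(10, 9), w))) = Add(Mul(Rational(1, 5), V), Mul(Rational(2, 9), w)))
Mul(Function('y')(-10, -8), s) = Mul(Add(Mul(Rational(1, 5), -10), Mul(Rational(2, 9), -8)), 24) = Mul(Add(-2, Rational(-16, 9)), 24) = Mul(Rational(-34, 9), 24) = Rational(-272, 3)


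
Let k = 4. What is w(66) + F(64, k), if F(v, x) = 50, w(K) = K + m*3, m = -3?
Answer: 107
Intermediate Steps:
w(K) = -9 + K (w(K) = K - 3*3 = K - 9 = -9 + K)
w(66) + F(64, k) = (-9 + 66) + 50 = 57 + 50 = 107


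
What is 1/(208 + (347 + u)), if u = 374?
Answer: 1/929 ≈ 0.0010764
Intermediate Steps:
1/(208 + (347 + u)) = 1/(208 + (347 + 374)) = 1/(208 + 721) = 1/929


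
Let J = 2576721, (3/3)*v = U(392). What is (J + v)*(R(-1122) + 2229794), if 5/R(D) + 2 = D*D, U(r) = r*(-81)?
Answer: 7143848946173145297/1258882 ≈ 5.6748e+12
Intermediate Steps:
U(r) = -81*r
v = -31752 (v = -81*392 = -31752)
R(D) = 5/(-2 + D²) (R(D) = 5/(-2 + D*D) = 5/(-2 + D²))
(J + v)*(R(-1122) + 2229794) = (2576721 - 31752)*(5/(-2 + (-1122)²) + 2229794) = 2544969*(5/(-2 + 1258884) + 2229794) = 2544969*(5/1258882 + 2229794) = 2544969*(2807047530313/1258882) = 7143848946173145297/1258882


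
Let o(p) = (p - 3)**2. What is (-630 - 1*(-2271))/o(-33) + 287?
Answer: 124531/432 ≈ 288.27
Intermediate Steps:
o(p) = (-3 + p)**2
(-630 - 1*(-2271))/o(-33) + 287 = (-630 - 1*(-2271))/((-3 - 33)**2) + 287 = (-630 + 2271)/((-36)**2) + 287 = 1641/1296 + 287 = 1641*(1/1296) + 287 = 547/432 + 287 = 124531/432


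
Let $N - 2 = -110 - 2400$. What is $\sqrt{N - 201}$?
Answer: $3 i \sqrt{301} \approx 52.048 i$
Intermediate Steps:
$N = -2508$ ($N = 2 - 2510 = -2508$)
$\sqrt{N - 201} = \sqrt{-2508 - 201} = \sqrt{-2709} = 3 i \sqrt{301}$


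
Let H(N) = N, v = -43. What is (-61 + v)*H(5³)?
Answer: -13000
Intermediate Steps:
(-61 + v)*H(5³) = (-61 - 43)*5³ = -104*125 = -13000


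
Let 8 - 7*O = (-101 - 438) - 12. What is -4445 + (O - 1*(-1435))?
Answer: -20511/7 ≈ -2930.1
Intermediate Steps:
O = 559/7 (O = 8/7 - ((-101 - 438) - 12)/7 = 8/7 - (-539 - 12)/7 = 8/7 - ⅐*(-551) = 8/7 + 551/7 = 559/7 ≈ 79.857)
-4445 + (O - 1*(-1435)) = -4445 + (559/7 - 1*(-1435)) = -4445 + (559/7 + 1435) = -4445 + 10604/7 = -20511/7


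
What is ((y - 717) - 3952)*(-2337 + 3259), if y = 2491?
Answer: -2008116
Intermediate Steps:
((y - 717) - 3952)*(-2337 + 3259) = ((2491 - 717) - 3952)*(-2337 + 3259) = (1774 - 3952)*922 = -2178*922 = -2008116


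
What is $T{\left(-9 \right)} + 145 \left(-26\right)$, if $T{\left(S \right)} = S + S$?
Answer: $-3788$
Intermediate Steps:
$T{\left(S \right)} = 2 S$
$T{\left(-9 \right)} + 145 \left(-26\right) = 2 \left(-9\right) + 145 \left(-26\right) = -18 - 3770 = -3788$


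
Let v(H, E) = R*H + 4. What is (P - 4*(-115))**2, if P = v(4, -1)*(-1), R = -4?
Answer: 222784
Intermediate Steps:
v(H, E) = 4 - 4*H (v(H, E) = -4*H + 4 = 4 - 4*H)
P = 12 (P = (4 - 4*4)*(-1) = (4 - 16)*(-1) = -12*(-1) = 12)
(P - 4*(-115))**2 = (12 - 4*(-115))**2 = (12 + 460)**2 = 472**2 = 222784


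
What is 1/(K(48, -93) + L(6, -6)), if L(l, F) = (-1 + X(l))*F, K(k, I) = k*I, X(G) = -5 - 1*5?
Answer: -1/4398 ≈ -0.00022738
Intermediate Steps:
X(G) = -10 (X(G) = -5 - 5 = -10)
K(k, I) = I*k
L(l, F) = -11*F (L(l, F) = (-1 - 10)*F = -11*F)
1/(K(48, -93) + L(6, -6)) = 1/(-93*48 - 11*(-6)) = 1/(-4464 + 66) = 1/(-4398) = -1/4398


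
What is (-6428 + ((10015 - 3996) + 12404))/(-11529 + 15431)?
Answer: 11995/3902 ≈ 3.0741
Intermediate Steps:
(-6428 + ((10015 - 3996) + 12404))/(-11529 + 15431) = (-6428 + (6019 + 12404))/3902 = (-6428 + 18423)*(1/3902) = 11995*(1/3902) = 11995/3902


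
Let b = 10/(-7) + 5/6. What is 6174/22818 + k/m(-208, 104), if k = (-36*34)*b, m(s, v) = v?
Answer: 5036103/692146 ≈ 7.2761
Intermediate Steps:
b = -25/42 (b = 10*(-⅐) + 5*(⅙) = -10/7 + ⅚ = -25/42 ≈ -0.59524)
k = 5100/7 (k = -36*34*(-25/42) = -1224*(-25/42) = 5100/7 ≈ 728.57)
6174/22818 + k/m(-208, 104) = 6174/22818 + (5100/7)/104 = 6174*(1/22818) + (5100/7)*(1/104) = 1029/3803 + 1275/182 = 5036103/692146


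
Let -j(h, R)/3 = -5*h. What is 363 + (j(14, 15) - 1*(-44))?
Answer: 617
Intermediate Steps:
j(h, R) = 15*h (j(h, R) = -(-15)*h = 15*h)
363 + (j(14, 15) - 1*(-44)) = 363 + (15*14 - 1*(-44)) = 363 + (210 + 44) = 363 + 254 = 617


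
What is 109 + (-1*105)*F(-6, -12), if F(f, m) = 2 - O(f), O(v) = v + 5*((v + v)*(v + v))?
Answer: 74869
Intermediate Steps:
O(v) = v + 20*v**2 (O(v) = v + 5*((2*v)*(2*v)) = v + 5*(4*v**2) = v + 20*v**2)
F(f, m) = 2 - f*(1 + 20*f)
109 + (-1*105)*F(-6, -12) = 109 + (-1*105)*(2 - 1*(-6)*(1 + 20*(-6))) = 109 - 105*(2 - 1*(-6)*(1 - 120)) = 109 - 105*(2 - 1*(-6)*(-119)) = 109 - 105*(2 - 714) = 109 - 105*(-712) = 109 + 74760 = 74869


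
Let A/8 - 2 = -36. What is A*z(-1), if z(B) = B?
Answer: 272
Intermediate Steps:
A = -272 (A = 16 + 8*(-36) = 16 - 288 = -272)
A*z(-1) = -272*(-1) = 272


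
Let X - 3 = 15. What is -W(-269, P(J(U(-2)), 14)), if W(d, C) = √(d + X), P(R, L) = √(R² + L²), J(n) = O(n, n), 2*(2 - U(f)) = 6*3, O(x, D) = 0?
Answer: -I*√251 ≈ -15.843*I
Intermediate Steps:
X = 18 (X = 3 + 15 = 18)
U(f) = -7 (U(f) = 2 - 3*3 = 2 - ½*18 = 2 - 9 = -7)
J(n) = 0
P(R, L) = √(L² + R²)
W(d, C) = √(18 + d) (W(d, C) = √(d + 18) = √(18 + d))
-W(-269, P(J(U(-2)), 14)) = -√(18 - 269) = -√(-251) = -I*√251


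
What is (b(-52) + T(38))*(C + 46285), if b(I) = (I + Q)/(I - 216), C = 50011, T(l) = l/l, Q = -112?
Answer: 10399968/67 ≈ 1.5522e+5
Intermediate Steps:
T(l) = 1
b(I) = (-112 + I)/(-216 + I) (b(I) = (I - 112)/(I - 216) = (-112 + I)/(-216 + I))
(b(-52) + T(38))*(C + 46285) = ((-112 - 52)/(-216 - 52) + 1)*(50011 + 46285) = (-164/(-268) + 1)*96296 = (-1/268*(-164) + 1)*96296 = (41/67 + 1)*96296 = (108/67)*96296 = 10399968/67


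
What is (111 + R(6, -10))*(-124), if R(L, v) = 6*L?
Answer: -18228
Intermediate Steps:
(111 + R(6, -10))*(-124) = (111 + 6*6)*(-124) = (111 + 36)*(-124) = 147*(-124) = -18228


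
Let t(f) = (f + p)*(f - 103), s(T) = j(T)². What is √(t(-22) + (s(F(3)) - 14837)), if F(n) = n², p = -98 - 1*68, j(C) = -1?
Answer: 38*√6 ≈ 93.081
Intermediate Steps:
p = -166 (p = -98 - 68 = -166)
s(T) = 1 (s(T) = (-1)² = 1)
t(f) = (-166 + f)*(-103 + f) (t(f) = (f - 166)*(f - 103) = (-166 + f)*(-103 + f))
√(t(-22) + (s(F(3)) - 14837)) = √((17098 + (-22)² - 269*(-22)) + (1 - 14837)) = √((17098 + 484 + 5918) - 14836) = √(23500 - 14836) = √8664 = 38*√6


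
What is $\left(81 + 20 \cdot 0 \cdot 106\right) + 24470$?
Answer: $24551$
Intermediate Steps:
$\left(81 + 20 \cdot 0 \cdot 106\right) + 24470 = \left(81 + 0 \cdot 106\right) + 24470 = \left(81 + 0\right) + 24470 = 81 + 24470 = 24551$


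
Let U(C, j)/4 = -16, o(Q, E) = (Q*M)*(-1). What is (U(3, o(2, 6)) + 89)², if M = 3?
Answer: 625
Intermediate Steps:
o(Q, E) = -3*Q (o(Q, E) = (Q*3)*(-1) = (3*Q)*(-1) = -3*Q)
U(C, j) = -64 (U(C, j) = 4*(-16) = -64)
(U(3, o(2, 6)) + 89)² = (-64 + 89)² = 25² = 625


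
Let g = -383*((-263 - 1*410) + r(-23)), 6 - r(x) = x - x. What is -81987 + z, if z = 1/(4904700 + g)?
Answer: -423066119906/5160161 ≈ -81987.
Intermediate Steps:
r(x) = 6 (r(x) = 6 - (x - x) = 6 - 1*0 = 6 + 0 = 6)
g = 255461 (g = -383*((-263 - 1*410) + 6) = -383*((-263 - 410) + 6) = -383*(-673 + 6) = -383*(-667) = 255461)
z = 1/5160161 (z = 1/(4904700 + 255461) = 1/5160161 ≈ 1.9379e-7)
-81987 + z = -81987 + 1/5160161 = -423066119906/5160161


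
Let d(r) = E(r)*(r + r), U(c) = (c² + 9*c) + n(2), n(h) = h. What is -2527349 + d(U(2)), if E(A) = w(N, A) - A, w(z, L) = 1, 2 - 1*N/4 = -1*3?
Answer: -2528453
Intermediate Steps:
N = 20 (N = 8 - (-4)*3 = 8 - 4*(-3) = 8 + 12 = 20)
U(c) = 2 + c² + 9*c (U(c) = (c² + 9*c) + 2 = 2 + c² + 9*c)
E(A) = 1 - A
d(r) = 2*r*(1 - r) (d(r) = (1 - r)*(r + r) = (1 - r)*(2*r) = 2*r*(1 - r))
-2527349 + d(U(2)) = -2527349 + 2*(2 + 2² + 9*2)*(1 - (2 + 2² + 9*2)) = -2527349 + 2*(2 + 4 + 18)*(1 - (2 + 4 + 18)) = -2527349 + 2*24*(1 - 1*24) = -2527349 + 2*24*(1 - 24) = -2527349 + 2*24*(-23) = -2527349 - 1104 = -2528453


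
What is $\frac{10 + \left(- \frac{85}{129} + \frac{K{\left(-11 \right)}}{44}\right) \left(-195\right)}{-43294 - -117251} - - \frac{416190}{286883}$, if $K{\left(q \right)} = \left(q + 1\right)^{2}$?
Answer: $\frac{14517671913630}{10035643852663} \approx 1.4466$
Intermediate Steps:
$K{\left(q \right)} = \left(1 + q\right)^{2}$
$\frac{10 + \left(- \frac{85}{129} + \frac{K{\left(-11 \right)}}{44}\right) \left(-195\right)}{-43294 - -117251} - - \frac{416190}{286883} = \frac{10 + \left(- \frac{85}{129} + \frac{\left(1 - 11\right)^{2}}{44}\right) \left(-195\right)}{-43294 - -117251} - - \frac{416190}{286883} = \frac{10 + \left(\left(-85\right) \frac{1}{129} + \left(-10\right)^{2} \cdot \frac{1}{44}\right) \left(-195\right)}{-43294 + 117251} - \left(-416190\right) \frac{1}{286883} = \frac{10 + \left(- \frac{85}{129} + 100 \cdot \frac{1}{44}\right) \left(-195\right)}{73957} - - \frac{416190}{286883} = \left(10 + \left(- \frac{85}{129} + \frac{25}{11}\right) \left(-195\right)\right) \frac{1}{73957} + \frac{416190}{286883} = \left(10 + \frac{2290}{1419} \left(-195\right)\right) \frac{1}{73957} + \frac{416190}{286883} = \left(10 - \frac{148850}{473}\right) \frac{1}{73957} + \frac{416190}{286883} = \left(- \frac{144120}{473}\right) \frac{1}{73957} + \frac{416190}{286883} = - \frac{144120}{34981661} + \frac{416190}{286883} = \frac{14517671913630}{10035643852663}$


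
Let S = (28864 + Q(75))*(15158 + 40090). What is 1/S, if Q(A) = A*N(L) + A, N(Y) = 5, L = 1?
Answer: 1/1619539872 ≈ 6.1746e-10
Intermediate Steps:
Q(A) = 6*A (Q(A) = A*5 + A = 5*A + A = 6*A)
S = 1619539872 (S = (28864 + 6*75)*(15158 + 40090) = (28864 + 450)*55248 = 29314*55248 = 1619539872)
1/S = 1/1619539872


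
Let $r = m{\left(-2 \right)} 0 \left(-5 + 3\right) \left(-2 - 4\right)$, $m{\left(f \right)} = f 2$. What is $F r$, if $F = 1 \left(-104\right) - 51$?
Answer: $0$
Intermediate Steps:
$m{\left(f \right)} = 2 f$
$F = -155$ ($F = -104 - 51 = -155$)
$r = 0$ ($r = 2 \left(-2\right) 0 \left(-5 + 3\right) \left(-2 - 4\right) = \left(-4\right) 0 \left(\left(-2\right) \left(-6\right)\right) = 0 \cdot 12 = 0$)
$F r = \left(-155\right) 0 = 0$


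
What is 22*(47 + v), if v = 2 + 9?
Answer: 1276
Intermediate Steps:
v = 11
22*(47 + v) = 22*(47 + 11) = 22*58 = 1276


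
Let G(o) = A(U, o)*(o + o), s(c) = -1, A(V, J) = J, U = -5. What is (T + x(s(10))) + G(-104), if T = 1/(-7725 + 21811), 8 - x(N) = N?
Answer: 304835127/14086 ≈ 21641.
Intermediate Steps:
x(N) = 8 - N
G(o) = 2*o**2 (G(o) = o*(o + o) = o*(2*o) = 2*o**2)
T = 1/14086 ≈ 7.0993e-5
(T + x(s(10))) + G(-104) = (1/14086 + (8 - 1*(-1))) + 2*(-104)**2 = (1/14086 + (8 + 1)) + 2*10816 = (1/14086 + 9) + 21632 = 126775/14086 + 21632 = 304835127/14086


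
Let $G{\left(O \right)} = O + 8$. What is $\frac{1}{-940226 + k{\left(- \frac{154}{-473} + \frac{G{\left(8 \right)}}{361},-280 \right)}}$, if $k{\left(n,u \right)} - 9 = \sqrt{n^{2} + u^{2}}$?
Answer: $- \frac{226558006345793}{213013670160848812917} - \frac{31046 \sqrt{4722893411041}}{213013670160848812917} \approx -1.0639 \cdot 10^{-6}$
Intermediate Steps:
$G{\left(O \right)} = 8 + O$
$k{\left(n,u \right)} = 9 + \sqrt{n^{2} + u^{2}}$
$\frac{1}{-940226 + k{\left(- \frac{154}{-473} + \frac{G{\left(8 \right)}}{361},-280 \right)}} = \frac{1}{-940226 + \left(9 + \sqrt{\left(- \frac{154}{-473} + \frac{8 + 8}{361}\right)^{2} + \left(-280\right)^{2}}\right)} = \frac{1}{-940226 + \left(9 + \sqrt{\left(\left(-154\right) \left(- \frac{1}{473}\right) + 16 \cdot \frac{1}{361}\right)^{2} + 78400}\right)} = \frac{1}{-940226 + \left(9 + \sqrt{\left(\frac{14}{43} + \frac{16}{361}\right)^{2} + 78400}\right)} = \frac{1}{-940226 + \left(9 + \sqrt{\left(\frac{5742}{15523}\right)^{2} + 78400}\right)} = \frac{1}{-940226 + \left(9 + \sqrt{\frac{32970564}{240963529} + 78400}\right)} = \frac{1}{-940226 + \left(9 + \sqrt{\frac{18891573644164}{240963529}}\right)} = \frac{1}{-940226 + \left(9 + \frac{2 \sqrt{4722893411041}}{15523}\right)} = \frac{1}{-940217 + \frac{2 \sqrt{4722893411041}}{15523}}$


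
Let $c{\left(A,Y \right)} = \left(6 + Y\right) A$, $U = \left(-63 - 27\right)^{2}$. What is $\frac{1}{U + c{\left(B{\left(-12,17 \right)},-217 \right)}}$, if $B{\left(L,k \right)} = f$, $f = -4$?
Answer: $\frac{1}{8944} \approx 0.00011181$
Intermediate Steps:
$U = 8100$ ($U = \left(-90\right)^{2} = 8100$)
$B{\left(L,k \right)} = -4$
$c{\left(A,Y \right)} = A \left(6 + Y\right)$
$\frac{1}{U + c{\left(B{\left(-12,17 \right)},-217 \right)}} = \frac{1}{8100 - 4 \left(6 - 217\right)} = \frac{1}{8100 - -844} = \frac{1}{8100 + 844} = \frac{1}{8944}$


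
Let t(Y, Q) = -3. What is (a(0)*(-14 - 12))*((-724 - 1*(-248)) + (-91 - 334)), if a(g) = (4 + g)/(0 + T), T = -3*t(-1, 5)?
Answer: 93704/9 ≈ 10412.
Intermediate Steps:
T = 9 (T = -3*(-3) = 9)
a(g) = 4/9 + g/9 (a(g) = (4 + g)/(0 + 9) = (4 + g)/9 = (4 + g)*(⅑) = 4/9 + g/9)
(a(0)*(-14 - 12))*((-724 - 1*(-248)) + (-91 - 334)) = ((4/9 + (⅑)*0)*(-14 - 12))*((-724 - 1*(-248)) + (-91 - 334)) = ((4/9 + 0)*(-26))*((-724 + 248) - 425) = ((4/9)*(-26))*(-476 - 425) = -104/9*(-901) = 93704/9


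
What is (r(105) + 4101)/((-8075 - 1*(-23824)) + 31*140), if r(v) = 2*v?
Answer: 4311/20089 ≈ 0.21460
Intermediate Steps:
(r(105) + 4101)/((-8075 - 1*(-23824)) + 31*140) = (2*105 + 4101)/((-8075 - 1*(-23824)) + 31*140) = (210 + 4101)/((-8075 + 23824) + 4340) = 4311/(15749 + 4340) = 4311/20089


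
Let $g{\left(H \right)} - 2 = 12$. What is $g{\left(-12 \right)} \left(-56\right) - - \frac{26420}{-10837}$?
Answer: $- \frac{8522628}{10837} \approx -786.44$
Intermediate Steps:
$g{\left(H \right)} = 14$ ($g{\left(H \right)} = 2 + 12 = 14$)
$g{\left(-12 \right)} \left(-56\right) - - \frac{26420}{-10837} = 14 \left(-56\right) - - \frac{26420}{-10837} = -784 - \left(-26420\right) \left(- \frac{1}{10837}\right) = -784 - \frac{26420}{10837} = - \frac{8522628}{10837}$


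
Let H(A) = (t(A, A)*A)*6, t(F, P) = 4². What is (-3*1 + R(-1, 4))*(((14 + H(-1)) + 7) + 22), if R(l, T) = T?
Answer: -53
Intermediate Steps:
t(F, P) = 16
H(A) = 96*A (H(A) = (16*A)*6 = 96*A)
(-3*1 + R(-1, 4))*(((14 + H(-1)) + 7) + 22) = (-3*1 + 4)*(((14 + 96*(-1)) + 7) + 22) = (-3 + 4)*(((14 - 96) + 7) + 22) = 1*((-82 + 7) + 22) = 1*(-75 + 22) = 1*(-53) = -53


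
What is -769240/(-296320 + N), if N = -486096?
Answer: 96155/97802 ≈ 0.98316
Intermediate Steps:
-769240/(-296320 + N) = -769240/(-296320 - 486096) = -769240/(-782416) = -769240*(-1/782416) = 96155/97802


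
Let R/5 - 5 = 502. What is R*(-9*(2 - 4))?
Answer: 45630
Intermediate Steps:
R = 2535 (R = 25 + 5*502 = 25 + 2510 = 2535)
R*(-9*(2 - 4)) = 2535*(-9*(2 - 4)) = 2535*(-9*(-2)) = 2535*18 = 45630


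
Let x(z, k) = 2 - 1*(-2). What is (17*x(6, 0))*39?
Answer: 2652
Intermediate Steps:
x(z, k) = 4 (x(z, k) = 2 + 2 = 4)
(17*x(6, 0))*39 = (17*4)*39 = 68*39 = 2652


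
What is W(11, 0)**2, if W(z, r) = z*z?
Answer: 14641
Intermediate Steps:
W(z, r) = z**2
W(11, 0)**2 = (11**2)**2 = 121**2 = 14641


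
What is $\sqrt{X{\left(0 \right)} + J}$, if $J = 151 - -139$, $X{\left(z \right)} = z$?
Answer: $\sqrt{290} \approx 17.029$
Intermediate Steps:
$J = 290$ ($J = 151 + 139 = 290$)
$\sqrt{X{\left(0 \right)} + J} = \sqrt{0 + 290} = \sqrt{290}$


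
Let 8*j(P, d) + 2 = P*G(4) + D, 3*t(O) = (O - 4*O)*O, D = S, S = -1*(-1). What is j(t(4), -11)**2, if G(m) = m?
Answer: 4225/64 ≈ 66.016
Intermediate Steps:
S = 1
D = 1
t(O) = -O**2 (t(O) = ((O - 4*O)*O)/3 = ((-3*O)*O)/3 = (-3*O**2)/3 = -O**2)
j(P, d) = -1/8 + P/2 (j(P, d) = -1/4 + (P*4 + 1)/8 = -1/4 + (4*P + 1)/8 = -1/4 + (1 + 4*P)/8 = -1/4 + (1/8 + P/2) = -1/8 + P/2)
j(t(4), -11)**2 = (-1/8 + (-1*4**2)/2)**2 = (-1/8 + (-1*16)/2)**2 = (-1/8 + (1/2)*(-16))**2 = (-1/8 - 8)**2 = (-65/8)**2 = 4225/64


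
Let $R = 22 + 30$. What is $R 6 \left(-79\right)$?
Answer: $-24648$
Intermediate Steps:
$R = 52$
$R 6 \left(-79\right) = 52 \cdot 6 \left(-79\right) = 312 \left(-79\right) = -24648$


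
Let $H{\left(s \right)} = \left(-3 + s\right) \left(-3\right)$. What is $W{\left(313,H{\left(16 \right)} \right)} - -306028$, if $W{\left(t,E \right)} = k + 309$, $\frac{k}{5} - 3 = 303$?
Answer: $307867$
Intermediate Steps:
$k = 1530$ ($k = 15 + 5 \cdot 303 = 15 + 1515 = 1530$)
$H{\left(s \right)} = 9 - 3 s$
$W{\left(t,E \right)} = 1839$ ($W{\left(t,E \right)} = 1530 + 309 = 1839$)
$W{\left(313,H{\left(16 \right)} \right)} - -306028 = 1839 - -306028 = 1839 + 306028 = 307867$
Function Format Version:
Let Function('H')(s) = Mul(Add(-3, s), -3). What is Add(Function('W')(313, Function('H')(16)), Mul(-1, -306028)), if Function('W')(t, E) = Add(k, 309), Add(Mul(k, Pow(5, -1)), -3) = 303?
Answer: 307867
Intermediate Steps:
k = 1530 (k = Add(15, Mul(5, 303)) = Add(15, 1515) = 1530)
Function('H')(s) = Add(9, Mul(-3, s))
Function('W')(t, E) = 1839 (Function('W')(t, E) = Add(1530, 309) = 1839)
Add(Function('W')(313, Function('H')(16)), Mul(-1, -306028)) = Add(1839, Mul(-1, -306028)) = Add(1839, 306028) = 307867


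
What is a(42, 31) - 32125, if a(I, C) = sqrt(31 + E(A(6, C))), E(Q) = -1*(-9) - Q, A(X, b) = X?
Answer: -32125 + sqrt(34) ≈ -32119.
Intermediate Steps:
E(Q) = 9 - Q
a(I, C) = sqrt(34) (a(I, C) = sqrt(31 + (9 - 1*6)) = sqrt(31 + (9 - 6)) = sqrt(31 + 3) = sqrt(34))
a(42, 31) - 32125 = sqrt(34) - 32125 = -32125 + sqrt(34)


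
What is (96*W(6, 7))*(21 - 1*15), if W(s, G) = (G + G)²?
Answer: 112896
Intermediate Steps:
W(s, G) = 4*G² (W(s, G) = (2*G)² = 4*G²)
(96*W(6, 7))*(21 - 1*15) = (96*(4*7²))*(21 - 1*15) = (96*(4*49))*(21 - 15) = (96*196)*6 = 18816*6 = 112896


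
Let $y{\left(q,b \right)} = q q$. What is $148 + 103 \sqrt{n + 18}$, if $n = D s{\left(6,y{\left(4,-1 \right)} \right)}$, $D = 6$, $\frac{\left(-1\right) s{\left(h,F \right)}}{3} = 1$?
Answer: $148$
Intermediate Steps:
$y{\left(q,b \right)} = q^{2}$
$s{\left(h,F \right)} = -3$ ($s{\left(h,F \right)} = \left(-3\right) 1 = -3$)
$n = -18$ ($n = 6 \left(-3\right) = -18$)
$148 + 103 \sqrt{n + 18} = 148 + 103 \sqrt{-18 + 18} = 148 + 103 \sqrt{0} = 148 + 103 \cdot 0 = 148 + 0 = 148$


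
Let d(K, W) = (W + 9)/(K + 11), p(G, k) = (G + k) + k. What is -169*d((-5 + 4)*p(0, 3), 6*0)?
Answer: -1521/5 ≈ -304.20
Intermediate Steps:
p(G, k) = G + 2*k
d(K, W) = (9 + W)/(11 + K)
-169*d((-5 + 4)*p(0, 3), 6*0) = -169*(9 + 6*0)/(11 + (-5 + 4)*(0 + 2*3)) = -169*(9 + 0)/(11 - (0 + 6)) = -169*9/(11 - 1*6) = -169*9/(11 - 6) = -169*9/5 = -1521/5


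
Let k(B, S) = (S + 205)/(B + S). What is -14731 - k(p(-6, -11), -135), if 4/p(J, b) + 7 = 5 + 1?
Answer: -2047539/139 ≈ -14731.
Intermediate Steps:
p(J, b) = -4 (p(J, b) = 4/(-7 + (5 + 1)) = 4/(-7 + 6) = 4/(-1) = 4*(-1) = -4)
k(B, S) = (205 + S)/(B + S)
-14731 - k(p(-6, -11), -135) = -14731 - (205 - 135)/(-4 - 135) = -14731 - 70/(-139) = -14731 - (-1)*70/139 = -14731 - 1*(-70/139) = -14731 + 70/139 = -2047539/139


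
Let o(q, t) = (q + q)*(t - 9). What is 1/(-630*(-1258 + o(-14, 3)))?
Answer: 1/686700 ≈ 1.4562e-6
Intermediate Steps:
o(q, t) = 2*q*(-9 + t) (o(q, t) = (2*q)*(-9 + t) = 2*q*(-9 + t))
1/(-630*(-1258 + o(-14, 3))) = 1/(-630*(-1258 + 2*(-14)*(-9 + 3))) = 1/(-630*(-1258 + 2*(-14)*(-6))) = 1/(-630*(-1258 + 168)) = 1/(-630*(-1090)) = 1/686700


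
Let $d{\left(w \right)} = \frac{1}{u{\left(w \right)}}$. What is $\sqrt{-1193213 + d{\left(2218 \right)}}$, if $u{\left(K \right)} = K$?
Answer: $\frac{i \sqrt{5870039988394}}{2218} \approx 1092.3 i$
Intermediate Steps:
$d{\left(w \right)} = \frac{1}{w}$
$\sqrt{-1193213 + d{\left(2218 \right)}} = \sqrt{-1193213 + \frac{1}{2218}} = \sqrt{- \frac{2646546433}{2218}} = \frac{i \sqrt{5870039988394}}{2218}$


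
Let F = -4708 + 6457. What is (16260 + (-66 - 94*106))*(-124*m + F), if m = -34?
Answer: 37161950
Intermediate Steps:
F = 1749
(16260 + (-66 - 94*106))*(-124*m + F) = (16260 + (-66 - 94*106))*(-124*(-34) + 1749) = (16260 + (-66 - 9964))*(4216 + 1749) = (16260 - 10030)*5965 = 6230*5965 = 37161950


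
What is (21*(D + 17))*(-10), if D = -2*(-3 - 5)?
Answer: -6930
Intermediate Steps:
D = 16 (D = -2*(-8) = 16)
(21*(D + 17))*(-10) = (21*(16 + 17))*(-10) = (21*33)*(-10) = 693*(-10) = -6930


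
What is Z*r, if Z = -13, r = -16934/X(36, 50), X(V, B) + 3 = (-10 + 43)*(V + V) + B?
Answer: 220142/2423 ≈ 90.855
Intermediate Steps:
X(V, B) = -3 + B + 66*V (X(V, B) = -3 + ((-10 + 43)*(V + V) + B) = -3 + (33*(2*V) + B) = -3 + (66*V + B) = -3 + (B + 66*V) = -3 + B + 66*V)
r = -16934/2423 (r = -16934/(-3 + 50 + 66*36) = -16934/(-3 + 50 + 2376) = -16934/2423 ≈ -6.9889)
Z*r = -13*(-16934/2423) = 220142/2423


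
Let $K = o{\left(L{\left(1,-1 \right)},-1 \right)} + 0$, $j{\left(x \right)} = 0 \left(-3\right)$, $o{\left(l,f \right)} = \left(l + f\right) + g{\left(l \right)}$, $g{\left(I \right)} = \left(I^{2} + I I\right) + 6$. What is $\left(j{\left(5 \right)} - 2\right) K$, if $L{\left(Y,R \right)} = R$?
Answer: $-12$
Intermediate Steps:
$g{\left(I \right)} = 6 + 2 I^{2}$ ($g{\left(I \right)} = \left(I^{2} + I^{2}\right) + 6 = 2 I^{2} + 6 = 6 + 2 I^{2}$)
$o{\left(l,f \right)} = 6 + f + l + 2 l^{2}$ ($o{\left(l,f \right)} = \left(l + f\right) + \left(6 + 2 l^{2}\right) = \left(f + l\right) + \left(6 + 2 l^{2}\right) = 6 + f + l + 2 l^{2}$)
$j{\left(x \right)} = 0$
$K = 6$ ($K = \left(6 - 1 - 1 + 2 \left(-1\right)^{2}\right) + 0 = \left(6 - 1 - 1 + 2 \cdot 1\right) + 0 = \left(6 - 1 - 1 + 2\right) + 0 = 6 + 0 = 6$)
$\left(j{\left(5 \right)} - 2\right) K = \left(0 - 2\right) 6 = \left(-2\right) 6 = -12$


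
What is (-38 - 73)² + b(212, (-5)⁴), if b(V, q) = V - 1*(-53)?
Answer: 12586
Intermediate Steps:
b(V, q) = 53 + V (b(V, q) = V + 53 = 53 + V)
(-38 - 73)² + b(212, (-5)⁴) = (-38 - 73)² + (53 + 212) = (-111)² + 265 = 12321 + 265 = 12586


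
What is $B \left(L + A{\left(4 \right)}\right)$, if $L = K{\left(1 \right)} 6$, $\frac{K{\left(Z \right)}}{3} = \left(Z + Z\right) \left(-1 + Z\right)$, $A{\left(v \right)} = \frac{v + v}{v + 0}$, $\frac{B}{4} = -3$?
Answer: $-24$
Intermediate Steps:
$B = -12$ ($B = 4 \left(-3\right) = -12$)
$A{\left(v \right)} = 2$ ($A{\left(v \right)} = \frac{2 v}{v} = 2$)
$K{\left(Z \right)} = 6 Z \left(-1 + Z\right)$ ($K{\left(Z \right)} = 3 \left(Z + Z\right) \left(-1 + Z\right) = 3 \cdot 2 Z \left(-1 + Z\right) = 6 Z \left(-1 + Z\right)$)
$L = 0$ ($L = 6 \cdot 1 \left(-1 + 1\right) 6 = 6 \cdot 1 \cdot 0 \cdot 6 = 0 \cdot 6 = 0$)
$B \left(L + A{\left(4 \right)}\right) = - 12 \left(0 + 2\right) = \left(-12\right) 2 = -24$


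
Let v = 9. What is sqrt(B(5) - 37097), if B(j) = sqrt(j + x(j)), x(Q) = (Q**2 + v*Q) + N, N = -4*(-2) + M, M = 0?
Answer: sqrt(-37097 + sqrt(83)) ≈ 192.58*I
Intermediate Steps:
N = 8 (N = -4*(-2) + 0 = 8 + 0 = 8)
x(Q) = 8 + Q**2 + 9*Q (x(Q) = (Q**2 + 9*Q) + 8 = 8 + Q**2 + 9*Q)
B(j) = sqrt(8 + j**2 + 10*j) (B(j) = sqrt(j + (8 + j**2 + 9*j)) = sqrt(8 + j**2 + 10*j))
sqrt(B(5) - 37097) = sqrt(sqrt(8 + 5**2 + 10*5) - 37097) = sqrt(sqrt(8 + 25 + 50) - 37097) = sqrt(sqrt(83) - 37097) = sqrt(-37097 + sqrt(83))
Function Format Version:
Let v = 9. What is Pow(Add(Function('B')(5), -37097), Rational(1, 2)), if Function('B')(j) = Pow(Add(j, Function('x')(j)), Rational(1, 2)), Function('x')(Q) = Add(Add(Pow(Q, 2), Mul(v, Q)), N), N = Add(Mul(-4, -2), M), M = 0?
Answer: Pow(Add(-37097, Pow(83, Rational(1, 2))), Rational(1, 2)) ≈ Mul(192.58, I)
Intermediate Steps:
N = 8 (N = Add(Mul(-4, -2), 0) = Add(8, 0) = 8)
Function('x')(Q) = Add(8, Pow(Q, 2), Mul(9, Q)) (Function('x')(Q) = Add(Add(Pow(Q, 2), Mul(9, Q)), 8) = Add(8, Pow(Q, 2), Mul(9, Q)))
Function('B')(j) = Pow(Add(8, Pow(j, 2), Mul(10, j)), Rational(1, 2)) (Function('B')(j) = Pow(Add(j, Add(8, Pow(j, 2), Mul(9, j))), Rational(1, 2)) = Pow(Add(8, Pow(j, 2), Mul(10, j)), Rational(1, 2)))
Pow(Add(Function('B')(5), -37097), Rational(1, 2)) = Pow(Add(Pow(Add(8, Pow(5, 2), Mul(10, 5)), Rational(1, 2)), -37097), Rational(1, 2)) = Pow(Add(Pow(Add(8, 25, 50), Rational(1, 2)), -37097), Rational(1, 2)) = Pow(Add(Pow(83, Rational(1, 2)), -37097), Rational(1, 2)) = Pow(Add(-37097, Pow(83, Rational(1, 2))), Rational(1, 2))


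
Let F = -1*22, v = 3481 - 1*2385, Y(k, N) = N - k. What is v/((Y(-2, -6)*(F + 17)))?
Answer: 274/5 ≈ 54.800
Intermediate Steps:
v = 1096 (v = 3481 - 2385 = 1096)
F = -22
v/((Y(-2, -6)*(F + 17))) = 1096/(((-6 - 1*(-2))*(-22 + 17))) = 1096/(((-6 + 2)*(-5))) = 1096/((-4*(-5))) = 1096/20 = 1096*(1/20) = 274/5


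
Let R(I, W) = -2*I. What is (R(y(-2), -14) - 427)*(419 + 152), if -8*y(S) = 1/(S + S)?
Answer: -3901643/16 ≈ -2.4385e+5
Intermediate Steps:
y(S) = -1/(16*S) (y(S) = -1/(8*(S + S)) = -1/(2*S)/8 = -1/(16*S))
(R(y(-2), -14) - 427)*(419 + 152) = (-(-1)/(8*(-2)) - 427)*(419 + 152) = (-(-1)*(-1)/(8*2) - 427)*571 = (-2*1/32 - 427)*571 = (-1/16 - 427)*571 = -6833/16*571 = -3901643/16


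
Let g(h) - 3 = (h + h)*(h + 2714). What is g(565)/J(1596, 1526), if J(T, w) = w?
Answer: 3705273/1526 ≈ 2428.1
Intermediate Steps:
g(h) = 3 + 2*h*(2714 + h) (g(h) = 3 + (h + h)*(h + 2714) = 3 + (2*h)*(2714 + h) = 3 + 2*h*(2714 + h))
g(565)/J(1596, 1526) = (3 + 2*565**2 + 5428*565)/1526 = (3 + 2*319225 + 3066820)*(1/1526) = (3 + 638450 + 3066820)*(1/1526) = 3705273*(1/1526) = 3705273/1526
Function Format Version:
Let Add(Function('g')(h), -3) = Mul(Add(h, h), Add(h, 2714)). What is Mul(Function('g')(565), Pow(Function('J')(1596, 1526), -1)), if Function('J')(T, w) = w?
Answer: Rational(3705273, 1526) ≈ 2428.1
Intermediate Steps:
Function('g')(h) = Add(3, Mul(2, h, Add(2714, h))) (Function('g')(h) = Add(3, Mul(Add(h, h), Add(h, 2714))) = Add(3, Mul(Mul(2, h), Add(2714, h))) = Add(3, Mul(2, h, Add(2714, h))))
Mul(Function('g')(565), Pow(Function('J')(1596, 1526), -1)) = Mul(Add(3, Mul(2, Pow(565, 2)), Mul(5428, 565)), Pow(1526, -1)) = Mul(Add(3, Mul(2, 319225), 3066820), Rational(1, 1526)) = Mul(Add(3, 638450, 3066820), Rational(1, 1526)) = Mul(3705273, Rational(1, 1526)) = Rational(3705273, 1526)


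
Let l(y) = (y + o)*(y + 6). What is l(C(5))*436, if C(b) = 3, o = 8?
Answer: 43164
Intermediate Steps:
l(y) = (6 + y)*(8 + y) (l(y) = (y + 8)*(y + 6) = (8 + y)*(6 + y) = (6 + y)*(8 + y))
l(C(5))*436 = (48 + 3² + 14*3)*436 = (48 + 9 + 42)*436 = 99*436 = 43164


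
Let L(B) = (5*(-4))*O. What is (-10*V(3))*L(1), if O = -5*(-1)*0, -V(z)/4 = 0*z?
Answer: 0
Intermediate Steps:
V(z) = 0 (V(z) = -0*z = -4*0 = 0)
O = 0 (O = 5*0 = 0)
L(B) = 0 (L(B) = (5*(-4))*0 = -20*0 = 0)
(-10*V(3))*L(1) = -10*0*0 = 0*0 = 0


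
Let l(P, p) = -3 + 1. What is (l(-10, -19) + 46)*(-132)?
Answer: -5808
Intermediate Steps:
l(P, p) = -2
(l(-10, -19) + 46)*(-132) = (-2 + 46)*(-132) = 44*(-132) = -5808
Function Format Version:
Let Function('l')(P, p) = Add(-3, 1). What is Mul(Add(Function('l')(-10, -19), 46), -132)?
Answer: -5808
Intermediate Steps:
Function('l')(P, p) = -2
Mul(Add(Function('l')(-10, -19), 46), -132) = Mul(Add(-2, 46), -132) = Mul(44, -132) = -5808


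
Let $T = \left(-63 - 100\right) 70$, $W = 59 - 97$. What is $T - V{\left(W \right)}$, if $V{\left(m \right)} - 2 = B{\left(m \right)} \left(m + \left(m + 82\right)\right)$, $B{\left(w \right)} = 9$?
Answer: $-11466$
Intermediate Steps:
$W = -38$ ($W = 59 - 97 = -38$)
$V{\left(m \right)} = 740 + 18 m$ ($V{\left(m \right)} = 2 + 9 \left(m + \left(m + 82\right)\right) = 2 + 9 \left(m + \left(82 + m\right)\right) = 2 + 9 \left(82 + 2 m\right) = 2 + \left(738 + 18 m\right) = 740 + 18 m$)
$T = -11410$ ($T = \left(-163\right) 70 = -11410$)
$T - V{\left(W \right)} = -11410 - \left(740 + 18 \left(-38\right)\right) = -11410 - \left(740 - 684\right) = -11410 - 56 = -11466$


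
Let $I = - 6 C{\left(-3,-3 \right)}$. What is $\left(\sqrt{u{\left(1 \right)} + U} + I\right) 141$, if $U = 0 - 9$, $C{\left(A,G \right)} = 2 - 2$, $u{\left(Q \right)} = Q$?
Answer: $282 i \sqrt{2} \approx 398.81 i$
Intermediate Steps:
$C{\left(A,G \right)} = 0$ ($C{\left(A,G \right)} = 2 - 2 = 0$)
$U = -9$ ($U = 0 - 9 = -9$)
$I = 0$ ($I = \left(-6\right) 0 = 0$)
$\left(\sqrt{u{\left(1 \right)} + U} + I\right) 141 = \left(\sqrt{1 - 9} + 0\right) 141 = \left(\sqrt{-8} + 0\right) 141 = \left(2 i \sqrt{2} + 0\right) 141 = 2 i \sqrt{2} \cdot 141 = 282 i \sqrt{2}$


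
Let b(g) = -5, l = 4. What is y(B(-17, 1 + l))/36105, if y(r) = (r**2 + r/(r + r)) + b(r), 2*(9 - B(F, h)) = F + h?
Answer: 147/24070 ≈ 0.0061072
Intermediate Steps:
B(F, h) = 9 - F/2 - h/2 (B(F, h) = 9 - (F + h)/2 = 9 + (-F/2 - h/2) = 9 - F/2 - h/2)
y(r) = -9/2 + r**2 (y(r) = (r**2 + r/(r + r)) - 5 = (r**2 + r/((2*r))) - 5 = (r**2 + (1/(2*r))*r) - 5 = (r**2 + 1/2) - 5 = (1/2 + r**2) - 5 = -9/2 + r**2)
y(B(-17, 1 + l))/36105 = (-9/2 + (9 - 1/2*(-17) - (1 + 4)/2)**2)/36105 = (-9/2 + (9 + 17/2 - 1/2*5)**2)*(1/36105) = (-9/2 + (9 + 17/2 - 5/2)**2)*(1/36105) = (-9/2 + 15**2)*(1/36105) = (-9/2 + 225)*(1/36105) = (441/2)*(1/36105) = 147/24070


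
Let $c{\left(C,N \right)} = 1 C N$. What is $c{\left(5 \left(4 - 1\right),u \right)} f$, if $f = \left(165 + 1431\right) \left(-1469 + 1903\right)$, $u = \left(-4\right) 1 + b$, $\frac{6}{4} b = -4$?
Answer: $-69266400$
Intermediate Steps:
$b = - \frac{8}{3}$ ($b = \frac{2}{3} \left(-4\right) = - \frac{8}{3} \approx -2.6667$)
$u = - \frac{20}{3}$ ($u = \left(-4\right) 1 - \frac{8}{3} = -4 - \frac{8}{3} = - \frac{20}{3} \approx -6.6667$)
$c{\left(C,N \right)} = C N$
$f = 692664$ ($f = 1596 \cdot 434 = 692664$)
$c{\left(5 \left(4 - 1\right),u \right)} f = 5 \left(4 - 1\right) \left(- \frac{20}{3}\right) 692664 = 5 \cdot 3 \left(- \frac{20}{3}\right) 692664 = 15 \left(- \frac{20}{3}\right) 692664 = \left(-100\right) 692664 = -69266400$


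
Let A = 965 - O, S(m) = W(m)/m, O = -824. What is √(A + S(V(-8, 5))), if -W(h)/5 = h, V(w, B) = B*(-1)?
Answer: 2*√446 ≈ 42.237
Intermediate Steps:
V(w, B) = -B
W(h) = -5*h
S(m) = -5 (S(m) = (-5*m)/m = -5)
A = 1789 (A = 965 - 1*(-824) = 965 + 824 = 1789)
√(A + S(V(-8, 5))) = √(1789 - 5) = √1784 = 2*√446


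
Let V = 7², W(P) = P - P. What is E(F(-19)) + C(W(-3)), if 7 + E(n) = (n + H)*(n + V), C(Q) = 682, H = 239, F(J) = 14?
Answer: 16614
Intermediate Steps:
W(P) = 0
V = 49
E(n) = -7 + (49 + n)*(239 + n) (E(n) = -7 + (n + 239)*(n + 49) = -7 + (239 + n)*(49 + n) = -7 + (49 + n)*(239 + n))
E(F(-19)) + C(W(-3)) = (11704 + 14² + 288*14) + 682 = (11704 + 196 + 4032) + 682 = 15932 + 682 = 16614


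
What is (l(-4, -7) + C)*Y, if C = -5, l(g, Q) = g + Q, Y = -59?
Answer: 944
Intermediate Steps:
l(g, Q) = Q + g
(l(-4, -7) + C)*Y = ((-7 - 4) - 5)*(-59) = (-11 - 5)*(-59) = -16*(-59) = 944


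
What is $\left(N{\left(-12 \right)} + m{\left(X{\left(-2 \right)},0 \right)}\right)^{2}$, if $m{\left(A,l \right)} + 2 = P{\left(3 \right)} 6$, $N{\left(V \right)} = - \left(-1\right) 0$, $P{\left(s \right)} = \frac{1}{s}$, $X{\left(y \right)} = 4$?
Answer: $0$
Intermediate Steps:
$N{\left(V \right)} = 0$ ($N{\left(V \right)} = \left(-1\right) 0 = 0$)
$m{\left(A,l \right)} = 0$ ($m{\left(A,l \right)} = -2 + \frac{1}{3} \cdot 6 = -2 + 2 = 0$)
$\left(N{\left(-12 \right)} + m{\left(X{\left(-2 \right)},0 \right)}\right)^{2} = \left(0 + 0\right)^{2} = 0^{2} = 0$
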